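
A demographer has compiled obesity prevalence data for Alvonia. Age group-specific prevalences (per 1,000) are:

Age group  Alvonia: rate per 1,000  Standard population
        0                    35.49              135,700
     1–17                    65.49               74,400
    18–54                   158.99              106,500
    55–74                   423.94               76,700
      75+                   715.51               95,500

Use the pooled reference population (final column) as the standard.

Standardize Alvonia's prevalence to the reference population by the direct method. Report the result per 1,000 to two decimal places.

260.78

Standard total = 488,800; weights = 0.2776, 0.1522, 0.2179, 0.1569, 0.1954.
Standardized rate: 0.2776×35.49 + 0.1522×65.49 + 0.2179×158.99 + 0.1569×423.94 + 0.1954×715.51 = 260.7780 per 1,000.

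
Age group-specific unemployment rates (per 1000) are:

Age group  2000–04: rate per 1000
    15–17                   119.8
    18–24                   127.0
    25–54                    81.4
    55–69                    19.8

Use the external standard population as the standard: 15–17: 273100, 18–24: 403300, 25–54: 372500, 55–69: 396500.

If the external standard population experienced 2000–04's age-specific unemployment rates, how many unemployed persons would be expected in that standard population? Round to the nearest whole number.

Expected unemployed persons = Σ (standard pop × age-specific rate ÷ 1000)
= 273100×119.8/1000 + 403300×127.0/1000 + 372500×81.4/1000 + 396500×19.8/1000
= 32717.38 + 51219.10 + 30321.50 + 7850.70 = 122108.68.

122109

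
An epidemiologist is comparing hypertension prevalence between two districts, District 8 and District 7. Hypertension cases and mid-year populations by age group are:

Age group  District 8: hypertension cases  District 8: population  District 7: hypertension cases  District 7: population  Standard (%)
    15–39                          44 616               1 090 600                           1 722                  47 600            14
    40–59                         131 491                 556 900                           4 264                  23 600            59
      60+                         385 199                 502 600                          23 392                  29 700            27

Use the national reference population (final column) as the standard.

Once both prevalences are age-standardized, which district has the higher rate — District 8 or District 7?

District 8

Age-specific rates per 1 000 for District 8: 40.910, 236.112, 766.413.
For District 7: 36.176, 180.678, 787.609.
Standard weights: 0.14, 0.59, 0.27.
District 8: 0.1400×40.910 + 0.5900×236.112 + 0.2700×766.413 = 351.9651 per 1 000.
District 7: 0.1400×36.176 + 0.5900×180.678 + 0.2700×787.609 = 324.3193 per 1 000.
The crude rates (261.06 vs 291.16) would put District 7 higher, but that reflects its age composition; once standardized to a common age structure, District 8 has the higher underlying rate.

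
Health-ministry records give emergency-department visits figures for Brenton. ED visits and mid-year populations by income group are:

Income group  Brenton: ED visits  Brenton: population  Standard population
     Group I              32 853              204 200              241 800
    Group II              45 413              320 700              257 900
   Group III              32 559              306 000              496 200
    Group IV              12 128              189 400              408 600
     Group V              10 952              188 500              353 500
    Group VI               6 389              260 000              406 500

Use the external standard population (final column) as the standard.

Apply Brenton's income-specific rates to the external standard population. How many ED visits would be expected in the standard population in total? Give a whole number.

Income-specific rates per 1 000 for Brenton: 160.886, 141.606, 106.402, 64.034, 58.101, 24.573.
Expected ED visits = Σ (standard pop × income-specific rate ÷ 1 000)
= 241 800×160.886/1 000 + 257 900×141.606/1 000 + 496 200×106.402/1 000 + 408 600×64.034/1 000 + 353 500×58.101/1 000 + 406 500×24.573/1 000
= 38902.33 + 36520.15 + 52796.65 + 26164.21 + 20538.63 + 9988.96 = 184910.93.

184911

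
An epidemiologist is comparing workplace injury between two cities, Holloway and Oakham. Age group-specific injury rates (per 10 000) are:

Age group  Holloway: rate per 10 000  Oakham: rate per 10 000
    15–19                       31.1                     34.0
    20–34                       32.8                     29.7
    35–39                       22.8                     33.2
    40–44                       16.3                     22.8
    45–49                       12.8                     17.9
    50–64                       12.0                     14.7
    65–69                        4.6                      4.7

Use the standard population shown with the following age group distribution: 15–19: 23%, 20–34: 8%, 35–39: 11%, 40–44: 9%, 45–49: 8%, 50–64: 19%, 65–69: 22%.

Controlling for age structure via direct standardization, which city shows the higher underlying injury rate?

Standard weights: 0.23, 0.08, 0.11, 0.09, 0.08, 0.19, 0.22.
Holloway: 0.2300×31.1 + 0.0800×32.8 + 0.1100×22.8 + 0.0900×16.3 + 0.0800×12.8 + 0.1900×12.0 + 0.2200×4.6 = 18.0680 per 10 000.
Oakham: 0.2300×34.0 + 0.0800×29.7 + 0.1100×33.2 + 0.0900×22.8 + 0.0800×17.9 + 0.1900×14.7 + 0.2200×4.7 = 21.1590 per 10 000.

Oakham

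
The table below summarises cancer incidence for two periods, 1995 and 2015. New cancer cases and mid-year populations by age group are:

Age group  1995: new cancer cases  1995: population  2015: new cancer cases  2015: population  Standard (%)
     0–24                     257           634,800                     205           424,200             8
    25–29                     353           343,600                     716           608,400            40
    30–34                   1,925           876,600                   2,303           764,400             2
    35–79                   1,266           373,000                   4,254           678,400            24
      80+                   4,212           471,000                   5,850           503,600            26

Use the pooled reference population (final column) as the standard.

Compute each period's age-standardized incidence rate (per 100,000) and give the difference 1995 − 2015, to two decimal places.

Age-specific rates per 100,000 for 1995: 40.49, 102.74, 219.60, 339.41, 894.27.
For 2015: 48.33, 117.69, 301.28, 627.06, 1161.64.
Standard weights: 0.08, 0.40, 0.02, 0.24, 0.26.
1995: 0.0800×40.49 + 0.4000×102.74 + 0.0200×219.60 + 0.2400×339.41 + 0.2600×894.27 = 362.6931 per 100,000.
2015: 0.0800×48.33 + 0.4000×117.69 + 0.0200×301.28 + 0.2400×627.06 + 0.2600×1161.64 = 509.4867 per 100,000.
Difference = 362.6931 − 509.4867 = -146.7937.

-146.79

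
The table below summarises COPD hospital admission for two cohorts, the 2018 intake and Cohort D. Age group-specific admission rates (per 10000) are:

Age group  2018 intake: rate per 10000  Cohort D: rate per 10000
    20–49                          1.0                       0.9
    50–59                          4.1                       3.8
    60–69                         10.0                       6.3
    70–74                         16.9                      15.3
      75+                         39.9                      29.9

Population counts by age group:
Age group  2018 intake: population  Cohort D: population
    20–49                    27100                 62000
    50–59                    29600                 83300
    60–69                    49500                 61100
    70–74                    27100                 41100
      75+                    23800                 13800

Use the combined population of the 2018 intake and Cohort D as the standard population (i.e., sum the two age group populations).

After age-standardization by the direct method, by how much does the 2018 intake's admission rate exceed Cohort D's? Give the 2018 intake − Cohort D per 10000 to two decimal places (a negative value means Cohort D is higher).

2.24

Combined standard total = 418400; weights = 0.2130, 0.2698, 0.2643, 0.1630, 0.0899.
The 2018 intake: 0.2130×1.0 + 0.2698×4.1 + 0.2643×10.0 + 0.1630×16.9 + 0.0899×39.9 = 10.3031 per 10000.
Cohort D: 0.2130×0.9 + 0.2698×3.8 + 0.2643×6.3 + 0.1630×15.3 + 0.0899×29.9 = 8.0633 per 10000.
Difference = 10.3031 − 8.0633 = 2.2398.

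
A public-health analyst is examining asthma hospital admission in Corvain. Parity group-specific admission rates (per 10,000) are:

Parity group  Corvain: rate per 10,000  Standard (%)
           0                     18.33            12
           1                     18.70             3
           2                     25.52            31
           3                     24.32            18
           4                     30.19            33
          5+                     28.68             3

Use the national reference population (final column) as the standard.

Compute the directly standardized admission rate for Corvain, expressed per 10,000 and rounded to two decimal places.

Standard weights: 0.12, 0.03, 0.31, 0.18, 0.33, 0.03.
Standardized rate: 0.1200×18.33 + 0.0300×18.70 + 0.3100×25.52 + 0.1800×24.32 + 0.3300×30.19 + 0.0300×28.68 = 25.8725 per 10,000.

25.87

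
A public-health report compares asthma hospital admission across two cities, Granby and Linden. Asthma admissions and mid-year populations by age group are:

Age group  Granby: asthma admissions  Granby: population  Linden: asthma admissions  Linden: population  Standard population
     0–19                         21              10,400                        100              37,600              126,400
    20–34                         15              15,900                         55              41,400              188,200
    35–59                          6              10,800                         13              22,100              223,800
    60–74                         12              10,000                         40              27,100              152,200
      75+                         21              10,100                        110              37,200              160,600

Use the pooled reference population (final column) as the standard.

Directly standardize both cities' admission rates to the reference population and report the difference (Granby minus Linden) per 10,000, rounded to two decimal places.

-4.04

Age-specific rates per 10,000 for Granby: 20.19, 9.43, 5.56, 12.00, 20.79.
For Linden: 26.60, 13.29, 5.88, 14.76, 29.57.
Standard total = 851,200; weights = 0.1485, 0.2211, 0.2629, 0.1788, 0.1887.
Granby: 0.1485×20.19 + 0.2211×9.43 + 0.2629×5.56 + 0.1788×12.00 + 0.1887×20.79 = 12.6136 per 10,000.
Linden: 0.1485×26.60 + 0.2211×13.29 + 0.2629×5.88 + 0.1788×14.76 + 0.1887×29.57 = 16.6516 per 10,000.
Difference = 12.6136 − 16.6516 = -4.0380.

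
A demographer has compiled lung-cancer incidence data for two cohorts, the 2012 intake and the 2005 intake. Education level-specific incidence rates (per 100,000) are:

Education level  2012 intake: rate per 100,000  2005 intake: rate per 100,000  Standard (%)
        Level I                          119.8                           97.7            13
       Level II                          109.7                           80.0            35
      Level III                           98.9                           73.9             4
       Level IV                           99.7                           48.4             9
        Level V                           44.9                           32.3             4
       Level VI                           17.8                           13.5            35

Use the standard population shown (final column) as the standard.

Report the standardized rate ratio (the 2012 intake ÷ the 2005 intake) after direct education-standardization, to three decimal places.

1.387

Standard weights: 0.13, 0.35, 0.04, 0.09, 0.04, 0.35.
The 2012 intake: 0.1300×119.8 + 0.3500×109.7 + 0.0400×98.9 + 0.0900×99.7 + 0.0400×44.9 + 0.3500×17.8 = 74.9240 per 100,000.
The 2005 intake: 0.1300×97.7 + 0.3500×80.0 + 0.0400×73.9 + 0.0900×48.4 + 0.0400×32.3 + 0.3500×13.5 = 54.0300 per 100,000.
Ratio = 74.9240 ÷ 54.0300 = 1.38671.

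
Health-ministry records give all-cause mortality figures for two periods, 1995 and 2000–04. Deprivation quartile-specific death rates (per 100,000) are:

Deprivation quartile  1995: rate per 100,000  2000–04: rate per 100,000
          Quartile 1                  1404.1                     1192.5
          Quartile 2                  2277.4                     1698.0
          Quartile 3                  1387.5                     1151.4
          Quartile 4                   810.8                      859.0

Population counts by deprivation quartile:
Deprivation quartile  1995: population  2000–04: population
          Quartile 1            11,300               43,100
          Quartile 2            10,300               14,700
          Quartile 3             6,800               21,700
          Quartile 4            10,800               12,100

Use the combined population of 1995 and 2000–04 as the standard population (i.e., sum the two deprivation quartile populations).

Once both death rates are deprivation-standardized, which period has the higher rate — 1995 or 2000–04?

Combined standard total = 130,800; weights = 0.4159, 0.1911, 0.2179, 0.1751.
1995: 0.4159×1404.1 + 0.1911×2277.4 + 0.2179×1387.5 + 0.1751×810.8 = 1463.5253 per 100,000.
2000–04: 0.4159×1192.5 + 0.1911×1698.0 + 0.2179×1151.4 + 0.1751×859.0 = 1221.7737 per 100,000.

1995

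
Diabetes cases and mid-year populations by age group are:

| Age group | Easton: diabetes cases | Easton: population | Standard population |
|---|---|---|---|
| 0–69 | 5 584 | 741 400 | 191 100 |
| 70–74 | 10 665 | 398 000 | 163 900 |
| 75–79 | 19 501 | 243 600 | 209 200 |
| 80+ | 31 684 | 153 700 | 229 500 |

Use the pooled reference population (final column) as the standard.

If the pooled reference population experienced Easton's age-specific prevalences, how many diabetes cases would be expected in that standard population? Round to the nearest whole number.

69888

Age-specific rates per 1 000 for Easton: 7.532, 26.796, 80.053, 206.142.
Expected diabetes cases = Σ (standard pop × age-specific rate ÷ 1 000)
= 191 100×7.532/1 000 + 163 900×26.796/1 000 + 209 200×80.053/1 000 + 229 500×206.142/1 000
= 1439.31 + 4391.94 + 16747.16 + 47309.55 = 69887.97.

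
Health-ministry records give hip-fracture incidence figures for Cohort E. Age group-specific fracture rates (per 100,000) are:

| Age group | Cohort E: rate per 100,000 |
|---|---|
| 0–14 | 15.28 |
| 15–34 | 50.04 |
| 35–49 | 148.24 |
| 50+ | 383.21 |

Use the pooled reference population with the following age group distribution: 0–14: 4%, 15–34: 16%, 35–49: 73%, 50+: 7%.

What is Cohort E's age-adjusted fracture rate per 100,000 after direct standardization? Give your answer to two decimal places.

143.66

Standard weights: 0.04, 0.16, 0.73, 0.07.
Standardized rate: 0.0400×15.28 + 0.1600×50.04 + 0.7300×148.24 + 0.0700×383.21 = 143.6575 per 100,000.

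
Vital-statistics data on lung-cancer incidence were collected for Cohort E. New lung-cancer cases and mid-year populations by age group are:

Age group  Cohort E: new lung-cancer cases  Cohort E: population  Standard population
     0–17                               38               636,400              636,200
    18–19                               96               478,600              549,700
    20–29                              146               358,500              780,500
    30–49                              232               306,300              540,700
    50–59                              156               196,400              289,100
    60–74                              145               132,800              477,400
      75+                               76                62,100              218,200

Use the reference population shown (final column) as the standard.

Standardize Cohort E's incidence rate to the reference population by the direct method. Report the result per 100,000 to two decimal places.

54.23

Age-specific rates per 100,000 for Cohort E: 5.97, 20.06, 40.73, 75.74, 79.43, 109.19, 122.38.
Standard total = 3,491,800; weights = 0.1822, 0.1574, 0.2235, 0.1548, 0.0828, 0.1367, 0.0625.
Standardized rate: 0.1822×5.97 + 0.1574×20.06 + 0.2235×40.73 + 0.1548×75.74 + 0.0828×79.43 + 0.1367×109.19 + 0.0625×122.38 = 54.2293 per 100,000.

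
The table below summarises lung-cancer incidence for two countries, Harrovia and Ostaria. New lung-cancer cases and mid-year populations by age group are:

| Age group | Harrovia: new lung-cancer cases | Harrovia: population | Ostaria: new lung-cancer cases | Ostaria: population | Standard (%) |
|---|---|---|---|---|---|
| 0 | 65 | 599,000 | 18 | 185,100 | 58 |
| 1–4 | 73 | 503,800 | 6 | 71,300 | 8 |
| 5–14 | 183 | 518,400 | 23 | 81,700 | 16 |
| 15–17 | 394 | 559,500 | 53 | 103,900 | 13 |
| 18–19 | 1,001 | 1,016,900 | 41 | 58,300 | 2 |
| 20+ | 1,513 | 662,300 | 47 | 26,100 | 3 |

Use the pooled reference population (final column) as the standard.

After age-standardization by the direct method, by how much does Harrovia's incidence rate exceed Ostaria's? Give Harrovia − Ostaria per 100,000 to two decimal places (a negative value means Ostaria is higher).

Age-specific rates per 100,000 for Harrovia: 10.85, 14.49, 35.30, 70.42, 98.44, 228.45.
For Ostaria: 9.72, 8.42, 28.15, 51.01, 70.33, 180.08.
Standard weights: 0.58, 0.08, 0.16, 0.13, 0.02, 0.03.
Harrovia: 0.5800×10.85 + 0.0800×14.49 + 0.1600×35.30 + 0.1300×70.42 + 0.0200×98.44 + 0.0300×228.45 = 31.0779 per 100,000.
Ostaria: 0.5800×9.72 + 0.0800×8.42 + 0.1600×28.15 + 0.1300×51.01 + 0.0200×70.33 + 0.0300×180.08 = 24.2579 per 100,000.
Difference = 31.0779 − 24.2579 = 6.8200.

6.82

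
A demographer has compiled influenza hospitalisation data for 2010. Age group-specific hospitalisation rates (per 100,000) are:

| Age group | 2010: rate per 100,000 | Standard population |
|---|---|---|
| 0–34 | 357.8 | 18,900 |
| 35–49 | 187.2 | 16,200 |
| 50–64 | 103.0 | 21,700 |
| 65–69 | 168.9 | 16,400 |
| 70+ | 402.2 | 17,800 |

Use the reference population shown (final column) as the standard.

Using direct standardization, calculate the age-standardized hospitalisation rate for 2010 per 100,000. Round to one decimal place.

241.3

Standard total = 91,000; weights = 0.2077, 0.1780, 0.2385, 0.1802, 0.1956.
Standardized rate: 0.2077×357.8 + 0.1780×187.2 + 0.2385×103.0 + 0.1802×168.9 + 0.1956×402.2 = 241.3108 per 100,000.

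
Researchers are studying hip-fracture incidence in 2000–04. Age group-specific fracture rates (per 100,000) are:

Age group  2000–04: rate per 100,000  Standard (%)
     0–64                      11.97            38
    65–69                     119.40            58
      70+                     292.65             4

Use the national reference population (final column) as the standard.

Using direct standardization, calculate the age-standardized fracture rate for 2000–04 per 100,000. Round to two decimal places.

Standard weights: 0.38, 0.58, 0.04.
Standardized rate: 0.3800×11.97 + 0.5800×119.40 + 0.0400×292.65 = 85.5066 per 100,000.

85.51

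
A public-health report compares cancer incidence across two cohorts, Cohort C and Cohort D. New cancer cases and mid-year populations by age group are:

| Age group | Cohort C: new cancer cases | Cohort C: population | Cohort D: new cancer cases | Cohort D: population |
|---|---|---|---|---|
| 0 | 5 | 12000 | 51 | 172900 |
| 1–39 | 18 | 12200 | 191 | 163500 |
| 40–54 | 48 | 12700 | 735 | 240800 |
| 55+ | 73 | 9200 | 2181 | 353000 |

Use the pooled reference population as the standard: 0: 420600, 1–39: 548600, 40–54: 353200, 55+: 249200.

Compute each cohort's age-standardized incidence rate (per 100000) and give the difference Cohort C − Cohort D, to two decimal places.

58.17

Age-specific rates per 100000 for Cohort C: 41.67, 147.54, 377.95, 793.48.
For Cohort D: 29.50, 116.82, 305.23, 617.85.
Standard total = 1571600; weights = 0.2676, 0.3491, 0.2247, 0.1586.
Cohort C: 0.2676×41.67 + 0.3491×147.54 + 0.2247×377.95 + 0.1586×793.48 = 273.4116 per 100000.
Cohort D: 0.2676×29.50 + 0.3491×116.82 + 0.2247×305.23 + 0.1586×617.85 = 215.2387 per 100000.
Difference = 273.4116 − 215.2387 = 58.1729.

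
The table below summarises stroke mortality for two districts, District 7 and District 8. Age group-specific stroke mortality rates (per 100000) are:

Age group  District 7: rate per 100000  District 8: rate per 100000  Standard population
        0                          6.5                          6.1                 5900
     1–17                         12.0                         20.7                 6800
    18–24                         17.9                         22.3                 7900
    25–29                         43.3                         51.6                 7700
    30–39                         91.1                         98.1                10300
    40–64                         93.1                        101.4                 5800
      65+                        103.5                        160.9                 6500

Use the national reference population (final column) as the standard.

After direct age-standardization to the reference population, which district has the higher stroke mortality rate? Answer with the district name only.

Standard total = 50900; weights = 0.1159, 0.1336, 0.1552, 0.1513, 0.2024, 0.1139, 0.1277.
District 7: 0.1159×6.5 + 0.1336×12.0 + 0.1552×17.9 + 0.1513×43.3 + 0.2024×91.1 + 0.1139×93.1 + 0.1277×103.5 = 53.9456 per 100000.
District 8: 0.1159×6.1 + 0.1336×20.7 + 0.1552×22.3 + 0.1513×51.6 + 0.2024×98.1 + 0.1139×101.4 + 0.1277×160.9 = 66.6923 per 100000.

District 8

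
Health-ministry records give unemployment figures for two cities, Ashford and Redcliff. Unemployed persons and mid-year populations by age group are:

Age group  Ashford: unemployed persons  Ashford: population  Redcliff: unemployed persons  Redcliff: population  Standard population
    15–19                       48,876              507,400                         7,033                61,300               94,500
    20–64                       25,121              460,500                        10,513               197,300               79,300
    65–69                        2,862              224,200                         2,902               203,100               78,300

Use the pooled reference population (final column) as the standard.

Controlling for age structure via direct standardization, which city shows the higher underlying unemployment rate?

Age-specific rates per 1,000 for Ashford: 96.326, 54.552, 12.765.
For Redcliff: 114.731, 53.284, 14.289.
Standard total = 252,100; weights = 0.3749, 0.3146, 0.3106.
Ashford: 0.3749×96.326 + 0.3146×54.552 + 0.3106×12.765 = 57.2325 per 1,000.
Redcliff: 0.3749×114.731 + 0.3146×53.284 + 0.3106×14.289 = 64.2059 per 1,000.
The crude rates (64.47 vs 44.29) would put Ashford higher, but that reflects its age composition; once standardized to a common age structure, Redcliff has the higher underlying rate.

Redcliff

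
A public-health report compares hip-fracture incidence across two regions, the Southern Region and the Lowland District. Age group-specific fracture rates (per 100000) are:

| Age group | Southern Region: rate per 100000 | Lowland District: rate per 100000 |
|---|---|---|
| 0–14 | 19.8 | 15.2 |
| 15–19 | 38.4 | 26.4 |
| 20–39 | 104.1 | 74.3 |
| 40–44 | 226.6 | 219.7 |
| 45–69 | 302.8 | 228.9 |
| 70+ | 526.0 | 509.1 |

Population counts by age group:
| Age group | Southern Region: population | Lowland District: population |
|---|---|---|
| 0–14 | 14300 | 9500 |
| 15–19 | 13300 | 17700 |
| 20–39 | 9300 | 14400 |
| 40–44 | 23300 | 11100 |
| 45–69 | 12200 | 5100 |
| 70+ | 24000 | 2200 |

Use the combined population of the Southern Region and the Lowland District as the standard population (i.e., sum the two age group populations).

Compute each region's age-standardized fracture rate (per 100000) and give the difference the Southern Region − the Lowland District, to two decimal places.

Combined standard total = 156400; weights = 0.1522, 0.1982, 0.1515, 0.2199, 0.1106, 0.1675.
The Southern Region: 0.1522×19.8 + 0.1982×38.4 + 0.1515×104.1 + 0.2199×226.6 + 0.1106×302.8 + 0.1675×526.0 = 197.8484 per 100000.
The Lowland District: 0.1522×15.2 + 0.1982×26.4 + 0.1515×74.3 + 0.2199×219.7 + 0.1106×228.9 + 0.1675×509.1 = 177.7311 per 100000.
Difference = 197.8484 − 177.7311 = 20.1173.

20.12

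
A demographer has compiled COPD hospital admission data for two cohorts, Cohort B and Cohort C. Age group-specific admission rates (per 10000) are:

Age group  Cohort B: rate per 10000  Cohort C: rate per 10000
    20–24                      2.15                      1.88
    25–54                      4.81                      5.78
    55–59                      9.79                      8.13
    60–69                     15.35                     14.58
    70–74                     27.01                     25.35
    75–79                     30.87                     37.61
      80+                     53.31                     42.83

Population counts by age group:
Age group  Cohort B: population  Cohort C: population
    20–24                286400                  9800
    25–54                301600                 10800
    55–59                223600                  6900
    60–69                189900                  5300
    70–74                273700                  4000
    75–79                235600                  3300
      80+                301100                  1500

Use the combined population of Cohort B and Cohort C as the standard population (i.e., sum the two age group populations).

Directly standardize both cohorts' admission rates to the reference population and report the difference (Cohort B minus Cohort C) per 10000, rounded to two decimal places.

1.26

Combined standard total = 1853500; weights = 0.1598, 0.1685, 0.1244, 0.1053, 0.1498, 0.1289, 0.1633.
Cohort B: 0.1598×2.15 + 0.1685×4.81 + 0.1244×9.79 + 0.1053×15.35 + 0.1498×27.01 + 0.1289×30.87 + 0.1633×53.31 = 20.7173 per 10000.
Cohort C: 0.1598×1.88 + 0.1685×5.78 + 0.1244×8.13 + 0.1053×14.58 + 0.1498×25.35 + 0.1289×37.61 + 0.1633×42.83 = 19.4592 per 10000.
Difference = 20.7173 − 19.4592 = 1.2581.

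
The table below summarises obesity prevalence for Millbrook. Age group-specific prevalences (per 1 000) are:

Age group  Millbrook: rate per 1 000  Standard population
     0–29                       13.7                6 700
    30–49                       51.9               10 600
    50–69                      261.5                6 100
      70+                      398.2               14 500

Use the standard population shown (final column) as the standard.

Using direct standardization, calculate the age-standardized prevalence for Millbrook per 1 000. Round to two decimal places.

Standard total = 37 900; weights = 0.1768, 0.2797, 0.1609, 0.3826.
Standardized rate: 0.1768×13.7 + 0.2797×51.9 + 0.1609×261.5 + 0.3826×398.2 = 211.3715 per 1 000.

211.37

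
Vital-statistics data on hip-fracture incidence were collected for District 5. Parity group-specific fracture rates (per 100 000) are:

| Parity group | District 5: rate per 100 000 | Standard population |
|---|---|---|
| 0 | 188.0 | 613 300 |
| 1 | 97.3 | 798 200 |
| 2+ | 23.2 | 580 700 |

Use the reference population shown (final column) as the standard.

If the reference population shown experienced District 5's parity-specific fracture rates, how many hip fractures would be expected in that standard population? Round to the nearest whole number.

2064

Expected hip fractures = Σ (standard pop × parity-specific rate ÷ 100 000)
= 613 300×188.0/100 000 + 798 200×97.3/100 000 + 580 700×23.2/100 000
= 1153.00 + 776.65 + 134.72 = 2064.38.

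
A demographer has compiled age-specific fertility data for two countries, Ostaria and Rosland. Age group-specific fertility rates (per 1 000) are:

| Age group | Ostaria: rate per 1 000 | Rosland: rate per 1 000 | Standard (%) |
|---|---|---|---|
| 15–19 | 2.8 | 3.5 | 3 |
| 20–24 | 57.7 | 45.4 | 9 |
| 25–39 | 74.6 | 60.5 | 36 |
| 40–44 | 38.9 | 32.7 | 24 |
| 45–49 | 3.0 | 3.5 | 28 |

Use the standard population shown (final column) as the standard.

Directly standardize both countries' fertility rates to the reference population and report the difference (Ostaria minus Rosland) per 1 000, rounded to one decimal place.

7.5

Standard weights: 0.03, 0.09, 0.36, 0.24, 0.28.
Ostaria: 0.0300×2.8 + 0.0900×57.7 + 0.3600×74.6 + 0.2400×38.9 + 0.2800×3.0 = 42.3090 per 1 000.
Rosland: 0.0300×3.5 + 0.0900×45.4 + 0.3600×60.5 + 0.2400×32.7 + 0.2800×3.5 = 34.7990 per 1 000.
Difference = 42.3090 − 34.7990 = 7.5100.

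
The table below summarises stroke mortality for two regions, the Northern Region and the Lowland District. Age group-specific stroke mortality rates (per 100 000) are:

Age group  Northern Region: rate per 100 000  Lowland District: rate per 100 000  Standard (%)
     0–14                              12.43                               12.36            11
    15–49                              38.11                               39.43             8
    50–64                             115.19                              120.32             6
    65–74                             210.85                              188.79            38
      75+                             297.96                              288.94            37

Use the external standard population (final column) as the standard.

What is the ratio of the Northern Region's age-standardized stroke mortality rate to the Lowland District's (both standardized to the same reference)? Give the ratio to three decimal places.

Standard weights: 0.11, 0.08, 0.06, 0.38, 0.37.
The Northern Region: 0.1100×12.43 + 0.0800×38.11 + 0.0600×115.19 + 0.3800×210.85 + 0.3700×297.96 = 201.6957 per 100 000.
The Lowland District: 0.1100×12.36 + 0.0800×39.43 + 0.0600×120.32 + 0.3800×188.79 + 0.3700×288.94 = 190.3812 per 100 000.
Ratio = 201.6957 ÷ 190.3812 = 1.05943.

1.059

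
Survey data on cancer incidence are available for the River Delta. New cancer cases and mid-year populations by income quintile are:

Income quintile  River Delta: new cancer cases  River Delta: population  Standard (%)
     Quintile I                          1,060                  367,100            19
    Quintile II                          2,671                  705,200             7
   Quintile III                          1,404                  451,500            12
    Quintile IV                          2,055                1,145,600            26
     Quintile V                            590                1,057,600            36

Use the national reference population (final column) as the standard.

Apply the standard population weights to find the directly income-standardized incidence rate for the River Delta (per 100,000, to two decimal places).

185.41

Income-specific rates per 100,000 for the River Delta: 288.75, 378.76, 310.96, 179.38, 55.79.
Standard weights: 0.19, 0.07, 0.12, 0.26, 0.36.
Standardized rate: 0.1900×288.75 + 0.0700×378.76 + 0.1200×310.96 + 0.2600×179.38 + 0.3600×55.79 = 185.4136 per 100,000.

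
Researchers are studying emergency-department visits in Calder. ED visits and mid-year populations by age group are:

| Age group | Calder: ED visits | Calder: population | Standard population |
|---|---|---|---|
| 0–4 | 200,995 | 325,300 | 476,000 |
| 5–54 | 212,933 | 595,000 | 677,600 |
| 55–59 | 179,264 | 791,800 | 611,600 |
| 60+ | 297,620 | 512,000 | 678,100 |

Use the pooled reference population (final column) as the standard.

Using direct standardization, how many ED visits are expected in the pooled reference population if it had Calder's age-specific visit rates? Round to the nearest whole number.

1069241

Age-specific rates per 1,000 for Calder: 617.876, 357.871, 226.401, 581.289.
Expected ED visits = Σ (standard pop × age-specific rate ÷ 1,000)
= 476,000×617.876/1,000 + 677,600×357.871/1,000 + 611,600×226.401/1,000 + 678,100×581.289/1,000
= 294108.88 + 242493.11 + 138466.61 + 394172.11 = 1069240.72.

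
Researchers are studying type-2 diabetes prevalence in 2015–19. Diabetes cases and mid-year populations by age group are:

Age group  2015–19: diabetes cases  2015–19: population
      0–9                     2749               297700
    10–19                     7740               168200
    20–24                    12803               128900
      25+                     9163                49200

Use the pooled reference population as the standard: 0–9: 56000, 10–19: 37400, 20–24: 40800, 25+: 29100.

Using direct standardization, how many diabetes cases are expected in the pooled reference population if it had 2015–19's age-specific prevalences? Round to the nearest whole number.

Age-specific rates per 1000 for 2015–19: 9.234, 46.017, 99.325, 186.240.
Expected diabetes cases = Σ (standard pop × age-specific rate ÷ 1000)
= 56000×9.234/1000 + 37400×46.017/1000 + 40800×99.325/1000 + 29100×186.240/1000
= 517.11 + 1721.02 + 4052.46 + 5419.58 = 11710.18.

11710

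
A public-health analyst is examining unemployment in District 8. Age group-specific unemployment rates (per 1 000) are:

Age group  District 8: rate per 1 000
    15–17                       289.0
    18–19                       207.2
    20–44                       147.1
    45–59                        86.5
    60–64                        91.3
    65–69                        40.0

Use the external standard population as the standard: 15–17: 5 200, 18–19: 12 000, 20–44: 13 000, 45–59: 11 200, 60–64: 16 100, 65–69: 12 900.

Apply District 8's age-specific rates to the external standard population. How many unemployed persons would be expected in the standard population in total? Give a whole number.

8856

Expected unemployed persons = Σ (standard pop × age-specific rate ÷ 1 000)
= 5 200×289.0/1 000 + 12 000×207.2/1 000 + 13 000×147.1/1 000 + 11 200×86.5/1 000 + 16 100×91.3/1 000 + 12 900×40.0/1 000
= 1502.80 + 2486.40 + 1912.30 + 968.80 + 1469.93 + 516.00 = 8856.23.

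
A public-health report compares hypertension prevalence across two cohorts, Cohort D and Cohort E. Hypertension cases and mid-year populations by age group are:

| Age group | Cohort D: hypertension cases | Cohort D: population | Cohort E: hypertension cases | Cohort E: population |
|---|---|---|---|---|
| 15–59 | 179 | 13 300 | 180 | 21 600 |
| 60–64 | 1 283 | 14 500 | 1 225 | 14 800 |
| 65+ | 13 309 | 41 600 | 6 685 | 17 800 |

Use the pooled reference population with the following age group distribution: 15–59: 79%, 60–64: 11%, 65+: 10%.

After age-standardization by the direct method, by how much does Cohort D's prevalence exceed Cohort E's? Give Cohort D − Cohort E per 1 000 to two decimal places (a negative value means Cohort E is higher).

-0.89

Age-specific rates per 1 000 for Cohort D: 13.459, 88.483, 319.928.
For Cohort E: 8.333, 82.770, 375.562.
Standard weights: 0.79, 0.11, 0.10.
Cohort D: 0.7900×13.459 + 0.1100×88.483 + 0.1000×319.928 = 52.3582 per 1 000.
Cohort E: 0.7900×8.333 + 0.1100×82.770 + 0.1000×375.562 = 53.2442 per 1 000.
Difference = 52.3582 − 53.2442 = -0.8860.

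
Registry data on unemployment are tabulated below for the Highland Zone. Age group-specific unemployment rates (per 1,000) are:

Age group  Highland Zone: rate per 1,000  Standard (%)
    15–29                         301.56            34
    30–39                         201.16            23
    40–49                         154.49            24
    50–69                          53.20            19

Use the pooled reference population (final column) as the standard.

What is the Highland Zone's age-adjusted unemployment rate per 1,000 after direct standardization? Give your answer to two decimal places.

Standard weights: 0.34, 0.23, 0.24, 0.19.
Standardized rate: 0.3400×301.56 + 0.2300×201.16 + 0.2400×154.49 + 0.1900×53.20 = 195.9828 per 1,000.

195.98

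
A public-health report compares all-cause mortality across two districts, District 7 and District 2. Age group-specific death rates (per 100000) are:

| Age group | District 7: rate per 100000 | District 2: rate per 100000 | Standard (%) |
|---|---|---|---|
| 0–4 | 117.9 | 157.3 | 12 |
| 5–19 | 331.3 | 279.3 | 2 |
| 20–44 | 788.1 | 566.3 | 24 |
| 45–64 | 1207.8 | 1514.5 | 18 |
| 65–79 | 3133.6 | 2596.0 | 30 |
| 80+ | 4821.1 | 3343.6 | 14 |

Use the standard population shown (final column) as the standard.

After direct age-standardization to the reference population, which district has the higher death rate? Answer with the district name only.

Standard weights: 0.12, 0.02, 0.24, 0.18, 0.30, 0.14.
District 7: 0.1200×117.9 + 0.0200×331.3 + 0.2400×788.1 + 0.1800×1207.8 + 0.3000×3133.6 + 0.1400×4821.1 = 2042.3560 per 100000.
District 2: 0.1200×157.3 + 0.0200×279.3 + 0.2400×566.3 + 0.1800×1514.5 + 0.3000×2596.0 + 0.1400×3343.6 = 1679.8880 per 100000.

District 7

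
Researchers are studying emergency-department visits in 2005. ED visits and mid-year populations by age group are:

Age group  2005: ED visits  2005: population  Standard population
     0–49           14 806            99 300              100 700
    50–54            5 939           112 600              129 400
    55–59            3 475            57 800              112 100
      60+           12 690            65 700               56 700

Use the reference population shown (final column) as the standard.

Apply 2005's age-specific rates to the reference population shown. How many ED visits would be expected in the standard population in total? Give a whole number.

39531

Age-specific rates per 1 000 for 2005: 149.104, 52.744, 60.121, 193.151.
Expected ED visits = Σ (standard pop × age-specific rate ÷ 1 000)
= 100 700×149.104/1 000 + 129 400×52.744/1 000 + 112 100×60.121/1 000 + 56 700×193.151/1 000
= 15014.75 + 6825.10 + 6739.58 + 10951.64 = 39531.07.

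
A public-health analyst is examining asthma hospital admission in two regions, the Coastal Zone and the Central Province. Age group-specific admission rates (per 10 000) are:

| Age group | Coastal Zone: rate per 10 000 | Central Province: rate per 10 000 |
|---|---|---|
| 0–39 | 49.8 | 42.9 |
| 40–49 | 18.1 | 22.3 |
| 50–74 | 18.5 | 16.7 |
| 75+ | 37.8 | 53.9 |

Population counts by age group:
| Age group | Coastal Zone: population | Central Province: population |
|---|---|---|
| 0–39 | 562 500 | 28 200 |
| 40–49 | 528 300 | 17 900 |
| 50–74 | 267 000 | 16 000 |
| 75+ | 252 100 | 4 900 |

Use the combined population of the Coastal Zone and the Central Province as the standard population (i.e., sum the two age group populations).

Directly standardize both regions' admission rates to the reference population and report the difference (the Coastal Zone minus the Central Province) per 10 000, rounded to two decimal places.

-1.10

Combined standard total = 1 676 900; weights = 0.3523, 0.3257, 0.1688, 0.1533.
The Coastal Zone: 0.3523×49.8 + 0.3257×18.1 + 0.1688×18.5 + 0.1533×37.8 = 32.3533 per 10 000.
The Central Province: 0.3523×42.9 + 0.3257×22.3 + 0.1688×16.7 + 0.1533×53.9 = 33.4544 per 10 000.
Difference = 32.3533 − 33.4544 = -1.1011.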